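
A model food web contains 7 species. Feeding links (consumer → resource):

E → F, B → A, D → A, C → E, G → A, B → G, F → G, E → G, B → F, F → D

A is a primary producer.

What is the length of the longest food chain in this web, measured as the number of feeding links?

4 links

One longest chain: A → D → F → E → C.
It has 5 species and 4 links.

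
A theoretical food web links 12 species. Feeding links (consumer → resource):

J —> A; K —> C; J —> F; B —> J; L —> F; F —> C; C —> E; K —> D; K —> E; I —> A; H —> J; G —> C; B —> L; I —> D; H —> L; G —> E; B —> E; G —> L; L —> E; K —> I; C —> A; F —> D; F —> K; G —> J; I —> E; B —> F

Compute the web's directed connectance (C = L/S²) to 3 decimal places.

C = 0.181

The web has S = 12 species and L = 26 feeding links.
C = L / S² = 26 / 144 = 0.1806 ≈ 0.181.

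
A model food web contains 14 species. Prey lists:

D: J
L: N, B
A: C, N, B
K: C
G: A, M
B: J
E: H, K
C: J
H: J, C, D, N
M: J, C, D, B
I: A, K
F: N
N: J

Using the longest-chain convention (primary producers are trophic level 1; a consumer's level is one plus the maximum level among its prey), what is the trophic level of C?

Trophic level 2

J is a producer → level 1.
C eats J → level 2.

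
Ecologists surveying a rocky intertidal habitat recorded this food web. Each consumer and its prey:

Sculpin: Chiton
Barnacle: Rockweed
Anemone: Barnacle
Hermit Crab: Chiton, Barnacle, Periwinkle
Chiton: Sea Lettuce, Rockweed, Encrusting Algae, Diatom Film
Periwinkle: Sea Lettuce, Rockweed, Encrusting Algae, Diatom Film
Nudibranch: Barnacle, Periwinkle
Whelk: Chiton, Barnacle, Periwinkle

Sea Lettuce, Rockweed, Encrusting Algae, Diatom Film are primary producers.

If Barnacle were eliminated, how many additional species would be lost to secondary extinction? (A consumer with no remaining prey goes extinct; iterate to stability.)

Remove Barnacle.
Round 1: Anemone (all prey gone) → extinct.
No further losses. Total secondary extinctions: 1.

1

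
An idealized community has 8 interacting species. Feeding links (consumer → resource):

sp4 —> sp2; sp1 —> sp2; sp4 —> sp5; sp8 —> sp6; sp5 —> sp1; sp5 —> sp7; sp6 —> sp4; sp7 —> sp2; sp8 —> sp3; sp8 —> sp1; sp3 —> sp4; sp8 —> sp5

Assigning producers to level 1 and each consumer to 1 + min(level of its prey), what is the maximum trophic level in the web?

3

Producers (level 1): sp2.
Following each consumer down to its lowest-level prey: sp2 → sp7 → sp5 (levels 1 through 3).
All prey of sp5 (sp7 2, sp1 2) are at level 2 or above, so sp5 is at level 1 + 2 = 3.
Every consumer has at least one prey at level 2 or below, so none exceeds level 3.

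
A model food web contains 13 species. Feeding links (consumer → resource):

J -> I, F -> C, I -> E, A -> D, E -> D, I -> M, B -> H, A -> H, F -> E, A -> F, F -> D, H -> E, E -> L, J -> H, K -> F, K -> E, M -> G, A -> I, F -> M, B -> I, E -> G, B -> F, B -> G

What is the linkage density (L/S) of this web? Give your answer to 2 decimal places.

L/S = 1.77

There are L = 23 links among S = 13 species.
L/S = 23/13 = 1.7692 ≈ 1.77.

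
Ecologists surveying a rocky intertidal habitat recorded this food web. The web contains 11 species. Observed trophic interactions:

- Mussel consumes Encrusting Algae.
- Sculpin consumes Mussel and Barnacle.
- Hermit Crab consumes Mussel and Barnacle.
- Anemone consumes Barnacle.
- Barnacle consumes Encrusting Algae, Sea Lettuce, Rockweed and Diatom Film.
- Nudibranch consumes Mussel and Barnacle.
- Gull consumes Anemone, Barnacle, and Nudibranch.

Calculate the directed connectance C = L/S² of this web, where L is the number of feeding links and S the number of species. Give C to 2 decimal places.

The web has S = 11 species and L = 15 feeding links.
C = L / S² = 15 / 121 = 0.1240 ≈ 0.12.

C = 0.12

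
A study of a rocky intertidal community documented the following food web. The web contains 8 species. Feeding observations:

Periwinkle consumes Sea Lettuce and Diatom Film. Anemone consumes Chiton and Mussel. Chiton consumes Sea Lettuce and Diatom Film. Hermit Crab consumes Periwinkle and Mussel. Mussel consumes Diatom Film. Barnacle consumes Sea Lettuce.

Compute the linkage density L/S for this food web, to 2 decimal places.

There are L = 10 links among S = 8 species.
L/S = 10/8 = 1.2500 ≈ 1.25.

L/S = 1.25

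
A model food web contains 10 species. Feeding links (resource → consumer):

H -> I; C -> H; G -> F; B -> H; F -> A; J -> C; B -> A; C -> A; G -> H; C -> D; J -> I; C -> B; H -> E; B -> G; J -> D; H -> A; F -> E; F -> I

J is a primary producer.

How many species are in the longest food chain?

One longest chain: J → C → B → G → H → I.
It has 6 species and 5 links.

6 species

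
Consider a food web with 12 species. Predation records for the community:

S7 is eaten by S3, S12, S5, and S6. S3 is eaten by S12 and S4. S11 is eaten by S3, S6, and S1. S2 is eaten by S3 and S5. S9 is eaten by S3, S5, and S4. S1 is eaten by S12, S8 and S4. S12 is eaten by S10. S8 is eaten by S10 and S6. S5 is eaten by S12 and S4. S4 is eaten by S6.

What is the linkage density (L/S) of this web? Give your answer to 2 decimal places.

There are L = 23 links among S = 12 species.
L/S = 23/12 = 1.9167 ≈ 1.92.

L/S = 1.92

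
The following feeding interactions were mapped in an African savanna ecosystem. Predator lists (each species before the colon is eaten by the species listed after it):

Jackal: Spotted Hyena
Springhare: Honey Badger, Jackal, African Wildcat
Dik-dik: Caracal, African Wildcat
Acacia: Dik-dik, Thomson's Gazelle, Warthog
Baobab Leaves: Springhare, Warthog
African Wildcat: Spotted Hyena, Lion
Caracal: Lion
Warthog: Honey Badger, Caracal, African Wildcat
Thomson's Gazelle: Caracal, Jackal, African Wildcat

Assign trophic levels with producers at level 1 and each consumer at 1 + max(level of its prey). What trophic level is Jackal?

Acacia is a producer → level 1.
Thomson's Gazelle eats Acacia → level 2.
Jackal eats Thomson's Gazelle (level 2); other prey at levels: Springhare 2 → level 3.

Trophic level 3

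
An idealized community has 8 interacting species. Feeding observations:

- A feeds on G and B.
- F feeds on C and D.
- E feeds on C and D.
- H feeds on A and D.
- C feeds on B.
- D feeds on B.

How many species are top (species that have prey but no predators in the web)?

Top species (has prey, but nothing eats it): H, F, E.
Count: 3.

3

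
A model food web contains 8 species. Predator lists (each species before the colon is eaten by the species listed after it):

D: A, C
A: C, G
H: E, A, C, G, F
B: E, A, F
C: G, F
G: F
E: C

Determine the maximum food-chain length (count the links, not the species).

One longest chain: B → E → C → G → F.
It has 5 species and 4 links.

4 links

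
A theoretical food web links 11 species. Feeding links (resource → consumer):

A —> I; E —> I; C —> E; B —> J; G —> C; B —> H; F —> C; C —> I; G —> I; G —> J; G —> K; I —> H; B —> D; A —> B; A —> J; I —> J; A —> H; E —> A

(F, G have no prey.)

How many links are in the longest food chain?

One longest chain: F → C → E → A → B → D.
It has 6 species and 5 links.

5 links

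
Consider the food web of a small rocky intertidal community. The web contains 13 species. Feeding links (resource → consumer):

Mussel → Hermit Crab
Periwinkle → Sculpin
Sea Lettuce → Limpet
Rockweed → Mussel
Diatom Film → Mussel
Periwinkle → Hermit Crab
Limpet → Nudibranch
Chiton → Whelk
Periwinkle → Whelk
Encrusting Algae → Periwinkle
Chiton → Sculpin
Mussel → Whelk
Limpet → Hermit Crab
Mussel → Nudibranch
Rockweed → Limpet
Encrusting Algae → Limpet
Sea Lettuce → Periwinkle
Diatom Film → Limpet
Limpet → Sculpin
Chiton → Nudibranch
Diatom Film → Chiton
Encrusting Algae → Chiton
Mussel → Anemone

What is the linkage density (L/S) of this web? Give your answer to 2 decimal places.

L/S = 1.77

There are L = 23 links among S = 13 species.
L/S = 23/13 = 1.7692 ≈ 1.77.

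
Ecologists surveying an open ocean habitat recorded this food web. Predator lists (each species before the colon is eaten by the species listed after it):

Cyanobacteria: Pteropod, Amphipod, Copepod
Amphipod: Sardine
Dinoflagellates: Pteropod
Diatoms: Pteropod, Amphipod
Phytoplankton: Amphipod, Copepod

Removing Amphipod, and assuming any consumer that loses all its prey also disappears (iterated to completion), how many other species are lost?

Remove Amphipod.
Round 1: Sardine (all prey gone) → extinct.
No further losses. Total secondary extinctions: 1.

1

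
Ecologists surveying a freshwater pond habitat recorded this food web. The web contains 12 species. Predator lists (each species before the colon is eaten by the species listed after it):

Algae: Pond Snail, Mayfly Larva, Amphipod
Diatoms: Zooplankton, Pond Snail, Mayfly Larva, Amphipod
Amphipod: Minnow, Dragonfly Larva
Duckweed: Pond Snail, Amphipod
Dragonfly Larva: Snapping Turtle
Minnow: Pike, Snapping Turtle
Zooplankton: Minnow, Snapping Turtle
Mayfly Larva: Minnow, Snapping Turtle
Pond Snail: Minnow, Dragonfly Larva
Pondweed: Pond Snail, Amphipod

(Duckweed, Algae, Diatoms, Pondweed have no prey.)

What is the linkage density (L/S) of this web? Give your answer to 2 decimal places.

L/S = 1.83

There are L = 22 links among S = 12 species.
L/S = 22/12 = 1.8333 ≈ 1.83.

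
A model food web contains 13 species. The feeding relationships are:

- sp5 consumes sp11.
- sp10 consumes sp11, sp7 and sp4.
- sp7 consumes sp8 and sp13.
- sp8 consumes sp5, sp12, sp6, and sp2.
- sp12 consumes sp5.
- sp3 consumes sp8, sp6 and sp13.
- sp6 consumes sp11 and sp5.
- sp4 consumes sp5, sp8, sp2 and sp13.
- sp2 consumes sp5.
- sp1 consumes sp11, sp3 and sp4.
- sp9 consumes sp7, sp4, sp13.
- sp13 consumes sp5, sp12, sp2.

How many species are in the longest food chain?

6 species

One longest chain: sp11 → sp5 → sp12 → sp13 → sp4 → sp1.
It has 6 species and 5 links.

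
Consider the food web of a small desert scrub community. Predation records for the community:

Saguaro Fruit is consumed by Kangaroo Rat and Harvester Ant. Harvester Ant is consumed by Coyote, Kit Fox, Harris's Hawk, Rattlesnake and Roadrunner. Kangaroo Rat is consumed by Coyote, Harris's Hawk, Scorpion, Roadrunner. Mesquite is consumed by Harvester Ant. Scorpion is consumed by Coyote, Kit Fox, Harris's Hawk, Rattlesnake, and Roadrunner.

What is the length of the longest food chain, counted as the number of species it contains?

One longest chain: Saguaro Fruit → Kangaroo Rat → Scorpion → Kit Fox.
It has 4 species and 3 links.

4 species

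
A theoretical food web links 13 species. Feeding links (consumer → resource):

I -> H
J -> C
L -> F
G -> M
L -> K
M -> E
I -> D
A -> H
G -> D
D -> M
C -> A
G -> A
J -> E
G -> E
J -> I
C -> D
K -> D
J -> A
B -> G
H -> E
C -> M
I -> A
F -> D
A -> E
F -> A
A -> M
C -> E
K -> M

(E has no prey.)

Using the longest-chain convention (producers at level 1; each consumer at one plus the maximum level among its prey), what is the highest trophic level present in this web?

Producers (level 1): E.
E → M → D → G → B gives B level 5.
No species has a prey at level 5, so no species reaches level 6.

5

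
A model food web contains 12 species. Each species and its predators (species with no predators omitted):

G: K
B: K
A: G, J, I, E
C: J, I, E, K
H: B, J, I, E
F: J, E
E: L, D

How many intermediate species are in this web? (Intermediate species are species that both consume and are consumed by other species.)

3

Intermediate species (has both prey and predators): B, G, E.
Count: 3.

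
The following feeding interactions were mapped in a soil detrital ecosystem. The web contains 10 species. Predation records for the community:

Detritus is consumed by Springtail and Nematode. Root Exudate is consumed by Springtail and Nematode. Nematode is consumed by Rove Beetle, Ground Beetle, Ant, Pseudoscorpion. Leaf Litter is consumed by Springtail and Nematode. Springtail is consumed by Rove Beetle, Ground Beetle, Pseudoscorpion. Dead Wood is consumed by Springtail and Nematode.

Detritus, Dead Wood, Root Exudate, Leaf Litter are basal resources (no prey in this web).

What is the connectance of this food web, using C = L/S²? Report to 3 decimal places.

C = 0.150

The web has S = 10 species and L = 15 feeding links.
C = L / S² = 15 / 100 = 0.1500 ≈ 0.150.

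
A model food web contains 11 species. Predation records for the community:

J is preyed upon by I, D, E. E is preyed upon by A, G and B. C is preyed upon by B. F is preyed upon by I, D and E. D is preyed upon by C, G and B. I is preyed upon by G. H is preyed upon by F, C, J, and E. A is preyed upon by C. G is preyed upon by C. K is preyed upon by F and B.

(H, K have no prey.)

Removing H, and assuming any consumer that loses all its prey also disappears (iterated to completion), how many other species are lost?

Remove H.
Round 1: J (all prey gone) → extinct.
No further losses. Total secondary extinctions: 1.

1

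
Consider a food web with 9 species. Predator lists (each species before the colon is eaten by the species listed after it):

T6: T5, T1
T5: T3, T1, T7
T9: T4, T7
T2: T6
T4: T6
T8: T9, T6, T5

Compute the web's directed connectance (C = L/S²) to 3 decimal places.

The web has S = 9 species and L = 12 feeding links.
C = L / S² = 12 / 81 = 0.1481 ≈ 0.148.

C = 0.148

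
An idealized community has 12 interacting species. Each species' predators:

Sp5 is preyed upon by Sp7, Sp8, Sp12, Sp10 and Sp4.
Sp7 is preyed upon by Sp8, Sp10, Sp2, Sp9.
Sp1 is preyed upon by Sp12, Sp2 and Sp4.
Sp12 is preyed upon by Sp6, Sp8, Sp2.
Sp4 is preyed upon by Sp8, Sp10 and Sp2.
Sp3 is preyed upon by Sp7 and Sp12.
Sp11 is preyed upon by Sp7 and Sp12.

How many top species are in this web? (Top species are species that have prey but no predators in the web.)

5

Top species (has prey, but nothing eats it): Sp8, Sp9, Sp10, Sp2, Sp6.
Count: 5.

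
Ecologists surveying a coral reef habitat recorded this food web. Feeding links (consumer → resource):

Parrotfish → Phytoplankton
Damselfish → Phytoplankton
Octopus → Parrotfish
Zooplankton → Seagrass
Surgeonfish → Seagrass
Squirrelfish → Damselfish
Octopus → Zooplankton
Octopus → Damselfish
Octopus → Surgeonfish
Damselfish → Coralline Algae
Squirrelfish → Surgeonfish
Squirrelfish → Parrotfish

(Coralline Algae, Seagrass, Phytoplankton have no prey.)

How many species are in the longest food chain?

3 species

One longest chain: Phytoplankton → Parrotfish → Squirrelfish.
It has 3 species and 2 links.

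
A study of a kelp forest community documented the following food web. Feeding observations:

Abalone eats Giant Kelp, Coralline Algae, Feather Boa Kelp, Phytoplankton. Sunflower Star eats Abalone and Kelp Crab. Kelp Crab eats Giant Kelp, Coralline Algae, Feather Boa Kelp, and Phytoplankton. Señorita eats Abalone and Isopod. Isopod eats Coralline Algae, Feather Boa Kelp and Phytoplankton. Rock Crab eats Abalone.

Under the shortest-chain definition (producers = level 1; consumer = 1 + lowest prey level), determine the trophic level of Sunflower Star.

Trophic level 3

Coralline Algae is a producer → level 1.
Kelp Crab eats Coralline Algae → level 2.
Sunflower Star eats Kelp Crab → level 3.
No prey of Sunflower Star is below level 2, so 3 is the minimum.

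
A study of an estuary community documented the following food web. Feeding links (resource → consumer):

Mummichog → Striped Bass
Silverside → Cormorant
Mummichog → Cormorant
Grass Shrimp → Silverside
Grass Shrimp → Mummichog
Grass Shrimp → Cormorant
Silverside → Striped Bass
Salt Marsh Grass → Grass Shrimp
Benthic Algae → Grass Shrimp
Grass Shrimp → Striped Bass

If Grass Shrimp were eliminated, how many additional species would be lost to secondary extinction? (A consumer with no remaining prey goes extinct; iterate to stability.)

4

Remove Grass Shrimp.
Round 1: Silverside (all prey gone), Mummichog (all prey gone) → extinct.
Round 2: Striped Bass (all prey gone), Cormorant (all prey gone) → extinct.
No further losses. Total secondary extinctions: 4.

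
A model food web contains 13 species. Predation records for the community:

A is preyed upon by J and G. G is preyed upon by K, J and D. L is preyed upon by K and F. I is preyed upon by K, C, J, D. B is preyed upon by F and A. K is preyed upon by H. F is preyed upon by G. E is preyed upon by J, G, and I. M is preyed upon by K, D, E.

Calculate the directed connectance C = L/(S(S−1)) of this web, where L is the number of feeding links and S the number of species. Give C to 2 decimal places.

C = 0.13

The web has S = 13 species and L = 21 feeding links.
C = L / (S(S−1)) = 21 / 156 = 0.1346 ≈ 0.13.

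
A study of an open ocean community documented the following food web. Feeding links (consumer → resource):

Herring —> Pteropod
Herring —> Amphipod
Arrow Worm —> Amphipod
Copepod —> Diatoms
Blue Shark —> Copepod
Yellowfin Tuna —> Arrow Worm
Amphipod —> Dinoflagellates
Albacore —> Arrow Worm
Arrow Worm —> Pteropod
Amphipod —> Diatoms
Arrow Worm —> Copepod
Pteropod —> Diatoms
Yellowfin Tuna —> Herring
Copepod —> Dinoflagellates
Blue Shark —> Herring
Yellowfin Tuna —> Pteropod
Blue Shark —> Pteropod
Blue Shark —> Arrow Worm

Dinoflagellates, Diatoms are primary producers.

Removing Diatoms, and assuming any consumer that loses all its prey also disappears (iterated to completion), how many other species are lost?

1

Remove Diatoms.
Round 1: Pteropod (all prey gone) → extinct.
No further losses. Total secondary extinctions: 1.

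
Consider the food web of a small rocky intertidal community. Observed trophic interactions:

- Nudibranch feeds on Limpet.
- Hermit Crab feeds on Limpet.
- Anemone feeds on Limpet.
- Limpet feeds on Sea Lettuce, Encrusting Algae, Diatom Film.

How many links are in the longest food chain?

One longest chain: Sea Lettuce → Limpet → Hermit Crab.
It has 3 species and 2 links.

2 links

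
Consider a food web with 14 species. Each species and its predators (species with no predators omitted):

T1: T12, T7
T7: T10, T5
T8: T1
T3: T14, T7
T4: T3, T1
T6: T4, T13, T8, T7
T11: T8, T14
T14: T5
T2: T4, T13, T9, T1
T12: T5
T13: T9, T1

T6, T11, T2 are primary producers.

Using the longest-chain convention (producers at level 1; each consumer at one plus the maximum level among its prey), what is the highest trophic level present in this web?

Producers (level 1): T6, T11, T2.
T6 → T4 → T1 → T7 → T10 gives T10 level 5.
No species has a prey at level 5, so no species reaches level 6.

5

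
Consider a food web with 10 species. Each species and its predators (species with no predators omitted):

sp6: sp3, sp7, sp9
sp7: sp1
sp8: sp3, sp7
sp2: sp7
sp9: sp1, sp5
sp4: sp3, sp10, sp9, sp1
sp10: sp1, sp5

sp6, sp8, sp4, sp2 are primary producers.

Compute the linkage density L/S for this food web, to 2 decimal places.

There are L = 15 links among S = 10 species.
L/S = 15/10 = 1.5000 ≈ 1.50.

L/S = 1.50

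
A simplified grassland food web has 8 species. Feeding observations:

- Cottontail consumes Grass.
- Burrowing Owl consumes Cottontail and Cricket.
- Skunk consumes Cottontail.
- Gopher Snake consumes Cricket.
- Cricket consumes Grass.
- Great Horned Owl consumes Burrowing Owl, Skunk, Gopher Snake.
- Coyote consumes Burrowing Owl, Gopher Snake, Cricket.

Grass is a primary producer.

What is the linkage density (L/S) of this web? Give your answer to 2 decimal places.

L/S = 1.50

There are L = 12 links among S = 8 species.
L/S = 12/8 = 1.5000 ≈ 1.50.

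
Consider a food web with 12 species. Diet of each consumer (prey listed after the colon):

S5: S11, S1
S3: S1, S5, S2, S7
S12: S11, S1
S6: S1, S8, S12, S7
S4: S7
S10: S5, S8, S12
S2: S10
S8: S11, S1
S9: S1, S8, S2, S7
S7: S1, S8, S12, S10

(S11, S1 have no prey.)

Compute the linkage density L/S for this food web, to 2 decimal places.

There are L = 27 links among S = 12 species.
L/S = 27/12 = 2.2500 ≈ 2.25.

L/S = 2.25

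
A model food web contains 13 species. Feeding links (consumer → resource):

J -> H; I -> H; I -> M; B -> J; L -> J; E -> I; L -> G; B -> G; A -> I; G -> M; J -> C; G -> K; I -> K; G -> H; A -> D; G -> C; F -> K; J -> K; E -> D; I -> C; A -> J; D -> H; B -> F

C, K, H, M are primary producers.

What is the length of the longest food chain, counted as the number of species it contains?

One longest chain: C → J → L.
It has 3 species and 2 links.

3 species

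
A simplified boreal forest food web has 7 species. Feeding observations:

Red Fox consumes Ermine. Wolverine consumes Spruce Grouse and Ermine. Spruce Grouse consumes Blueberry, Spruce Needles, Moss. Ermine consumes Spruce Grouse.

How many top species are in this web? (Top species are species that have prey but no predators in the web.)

2

Top species (has prey, but nothing eats it): Red Fox, Wolverine.
Count: 2.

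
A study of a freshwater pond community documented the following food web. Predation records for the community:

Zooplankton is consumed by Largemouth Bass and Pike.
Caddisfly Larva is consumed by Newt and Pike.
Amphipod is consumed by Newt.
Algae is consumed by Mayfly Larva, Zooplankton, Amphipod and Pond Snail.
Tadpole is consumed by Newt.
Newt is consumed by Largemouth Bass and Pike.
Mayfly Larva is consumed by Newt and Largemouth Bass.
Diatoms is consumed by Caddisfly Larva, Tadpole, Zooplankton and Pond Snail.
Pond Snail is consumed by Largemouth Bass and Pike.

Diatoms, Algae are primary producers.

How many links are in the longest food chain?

One longest chain: Algae → Mayfly Larva → Newt → Largemouth Bass.
It has 4 species and 3 links.

3 links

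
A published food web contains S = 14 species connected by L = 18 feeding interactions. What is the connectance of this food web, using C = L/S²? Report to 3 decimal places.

C = 0.092

The web has S = 14 species and L = 18 feeding links.
C = L / S² = 18 / 196 = 0.0918 ≈ 0.092.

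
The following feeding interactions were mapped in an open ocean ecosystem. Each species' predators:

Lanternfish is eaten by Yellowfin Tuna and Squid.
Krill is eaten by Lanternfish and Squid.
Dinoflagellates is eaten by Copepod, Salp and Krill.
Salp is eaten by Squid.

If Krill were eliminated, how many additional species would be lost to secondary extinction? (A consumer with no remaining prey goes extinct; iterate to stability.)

Remove Krill.
Round 1: Lanternfish (all prey gone) → extinct.
Round 2: Yellowfin Tuna (all prey gone) → extinct.
No further losses. Total secondary extinctions: 2.

2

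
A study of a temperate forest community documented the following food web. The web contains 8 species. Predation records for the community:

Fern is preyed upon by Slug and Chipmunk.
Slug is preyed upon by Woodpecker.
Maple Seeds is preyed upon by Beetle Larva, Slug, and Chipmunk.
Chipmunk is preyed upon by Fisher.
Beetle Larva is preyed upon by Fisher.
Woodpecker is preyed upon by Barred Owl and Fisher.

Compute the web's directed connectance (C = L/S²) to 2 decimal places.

The web has S = 8 species and L = 10 feeding links.
C = L / S² = 10 / 64 = 0.1562 ≈ 0.16.

C = 0.16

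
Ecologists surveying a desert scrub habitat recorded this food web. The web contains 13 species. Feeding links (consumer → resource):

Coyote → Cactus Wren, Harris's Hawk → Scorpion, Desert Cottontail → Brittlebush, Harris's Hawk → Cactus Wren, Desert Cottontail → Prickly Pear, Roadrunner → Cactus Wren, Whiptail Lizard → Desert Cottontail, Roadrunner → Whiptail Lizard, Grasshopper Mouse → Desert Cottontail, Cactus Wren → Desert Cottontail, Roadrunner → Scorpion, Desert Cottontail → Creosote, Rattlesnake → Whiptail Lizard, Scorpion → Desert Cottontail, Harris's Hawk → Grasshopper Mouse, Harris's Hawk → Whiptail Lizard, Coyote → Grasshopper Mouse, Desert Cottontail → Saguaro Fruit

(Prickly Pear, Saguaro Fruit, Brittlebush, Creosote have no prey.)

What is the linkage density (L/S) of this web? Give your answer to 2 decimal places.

L/S = 1.38

There are L = 18 links among S = 13 species.
L/S = 18/13 = 1.3846 ≈ 1.38.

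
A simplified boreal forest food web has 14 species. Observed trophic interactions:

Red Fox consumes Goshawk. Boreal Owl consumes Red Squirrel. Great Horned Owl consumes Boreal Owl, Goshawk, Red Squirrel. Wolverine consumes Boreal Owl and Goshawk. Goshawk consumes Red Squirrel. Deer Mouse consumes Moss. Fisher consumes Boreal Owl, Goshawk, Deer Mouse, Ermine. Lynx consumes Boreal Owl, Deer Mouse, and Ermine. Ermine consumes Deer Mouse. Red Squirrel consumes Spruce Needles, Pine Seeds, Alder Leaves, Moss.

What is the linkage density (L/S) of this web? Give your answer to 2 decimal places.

There are L = 21 links among S = 14 species.
L/S = 21/14 = 1.5000 ≈ 1.50.

L/S = 1.50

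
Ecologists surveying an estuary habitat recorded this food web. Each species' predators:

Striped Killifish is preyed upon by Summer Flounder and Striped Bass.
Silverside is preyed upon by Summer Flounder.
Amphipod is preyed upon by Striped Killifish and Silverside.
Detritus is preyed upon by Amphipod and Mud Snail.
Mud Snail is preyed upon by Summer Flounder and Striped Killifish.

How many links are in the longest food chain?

One longest chain: Detritus → Amphipod → Striped Killifish → Striped Bass.
It has 4 species and 3 links.

3 links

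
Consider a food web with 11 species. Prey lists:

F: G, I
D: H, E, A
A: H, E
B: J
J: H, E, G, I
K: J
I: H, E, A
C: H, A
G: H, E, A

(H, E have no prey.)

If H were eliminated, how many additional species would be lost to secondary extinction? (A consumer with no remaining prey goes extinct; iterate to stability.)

Remove H.
Every predator of it retains at least one other prey: A still has E; C still has A; G still has E, A; I still has E, A; D still has E, A; J still has E, G, I.
No consumer loses all prey, so no secondary extinctions occur.

0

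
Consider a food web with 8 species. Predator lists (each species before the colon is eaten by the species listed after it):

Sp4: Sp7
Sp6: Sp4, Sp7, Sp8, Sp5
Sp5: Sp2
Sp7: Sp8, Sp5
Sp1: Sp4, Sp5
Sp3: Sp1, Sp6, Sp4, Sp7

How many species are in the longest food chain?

One longest chain: Sp3 → Sp1 → Sp4 → Sp7 → Sp5 → Sp2.
It has 6 species and 5 links.

6 species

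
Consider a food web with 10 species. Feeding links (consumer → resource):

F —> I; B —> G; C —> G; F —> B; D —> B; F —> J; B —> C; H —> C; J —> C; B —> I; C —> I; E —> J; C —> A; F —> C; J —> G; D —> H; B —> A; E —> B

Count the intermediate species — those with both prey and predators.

4

Intermediate species (has both prey and predators): C, J, B, H.
Count: 4.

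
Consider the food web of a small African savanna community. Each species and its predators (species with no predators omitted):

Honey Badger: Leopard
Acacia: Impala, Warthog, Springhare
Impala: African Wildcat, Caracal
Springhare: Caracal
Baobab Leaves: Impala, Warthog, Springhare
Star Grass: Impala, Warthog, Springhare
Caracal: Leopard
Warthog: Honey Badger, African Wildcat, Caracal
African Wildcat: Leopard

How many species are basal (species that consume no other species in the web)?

3

Basal species (no prey listed): Baobab Leaves, Acacia, Star Grass.
Count: 3.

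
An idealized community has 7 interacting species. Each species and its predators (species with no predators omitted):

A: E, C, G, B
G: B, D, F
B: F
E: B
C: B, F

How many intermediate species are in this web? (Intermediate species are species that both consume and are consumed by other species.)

4

Intermediate species (has both prey and predators): E, C, G, B.
Count: 4.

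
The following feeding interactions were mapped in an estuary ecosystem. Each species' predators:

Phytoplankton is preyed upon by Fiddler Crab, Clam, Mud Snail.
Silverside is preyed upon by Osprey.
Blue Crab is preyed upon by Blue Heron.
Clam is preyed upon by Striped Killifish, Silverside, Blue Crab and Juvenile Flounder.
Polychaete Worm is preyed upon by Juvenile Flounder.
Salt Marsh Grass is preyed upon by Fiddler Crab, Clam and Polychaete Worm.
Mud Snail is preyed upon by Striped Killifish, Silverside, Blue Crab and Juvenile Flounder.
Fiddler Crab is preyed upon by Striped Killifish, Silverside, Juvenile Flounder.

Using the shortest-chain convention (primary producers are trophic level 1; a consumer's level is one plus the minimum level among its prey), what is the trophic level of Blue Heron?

Phytoplankton is a producer → level 1.
Mud Snail eats Phytoplankton → level 2.
Blue Crab eats Mud Snail → level 3.
Blue Heron eats Blue Crab → level 4.
No prey of Blue Heron is below level 3, so 4 is the minimum.

Trophic level 4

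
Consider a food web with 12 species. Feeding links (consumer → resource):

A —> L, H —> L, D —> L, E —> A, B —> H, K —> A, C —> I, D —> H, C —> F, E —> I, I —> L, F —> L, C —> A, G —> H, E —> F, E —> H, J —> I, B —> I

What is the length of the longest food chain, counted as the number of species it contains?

One longest chain: L → H → D.
It has 3 species and 2 links.

3 species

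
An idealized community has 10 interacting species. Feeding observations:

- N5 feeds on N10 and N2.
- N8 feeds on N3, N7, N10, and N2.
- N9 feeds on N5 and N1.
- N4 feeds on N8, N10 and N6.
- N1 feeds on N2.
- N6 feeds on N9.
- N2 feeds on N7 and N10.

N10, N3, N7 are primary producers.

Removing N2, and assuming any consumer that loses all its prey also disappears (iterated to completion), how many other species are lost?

1

Remove N2.
Round 1: N1 (all prey gone) → extinct.
No further losses. Total secondary extinctions: 1.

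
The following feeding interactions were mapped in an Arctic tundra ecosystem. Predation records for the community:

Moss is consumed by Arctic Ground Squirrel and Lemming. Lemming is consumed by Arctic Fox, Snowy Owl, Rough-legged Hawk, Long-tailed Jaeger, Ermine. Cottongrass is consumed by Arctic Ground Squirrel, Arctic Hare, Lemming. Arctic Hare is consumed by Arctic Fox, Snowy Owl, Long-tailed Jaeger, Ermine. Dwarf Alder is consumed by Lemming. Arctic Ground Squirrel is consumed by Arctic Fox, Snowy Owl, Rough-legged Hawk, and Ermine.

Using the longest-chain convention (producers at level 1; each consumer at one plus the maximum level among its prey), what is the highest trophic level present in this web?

3

Producers (level 1): Cottongrass, Dwarf Alder, Moss.
Cottongrass → Lemming → Rough-legged Hawk gives Rough-legged Hawk level 3.
No species has a prey at level 3, so no species reaches level 4.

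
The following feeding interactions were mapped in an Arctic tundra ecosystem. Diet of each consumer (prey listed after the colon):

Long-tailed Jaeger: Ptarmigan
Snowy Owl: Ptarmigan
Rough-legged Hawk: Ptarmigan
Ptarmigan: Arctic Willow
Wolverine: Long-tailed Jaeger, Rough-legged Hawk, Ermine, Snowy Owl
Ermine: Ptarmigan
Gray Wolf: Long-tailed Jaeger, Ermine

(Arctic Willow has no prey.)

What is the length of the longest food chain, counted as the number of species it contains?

4 species

One longest chain: Arctic Willow → Ptarmigan → Long-tailed Jaeger → Gray Wolf.
It has 4 species and 3 links.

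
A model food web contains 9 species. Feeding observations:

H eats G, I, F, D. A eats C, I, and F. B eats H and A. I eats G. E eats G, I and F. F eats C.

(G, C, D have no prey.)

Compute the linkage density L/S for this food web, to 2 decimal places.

There are L = 14 links among S = 9 species.
L/S = 14/9 = 1.5556 ≈ 1.56.

L/S = 1.56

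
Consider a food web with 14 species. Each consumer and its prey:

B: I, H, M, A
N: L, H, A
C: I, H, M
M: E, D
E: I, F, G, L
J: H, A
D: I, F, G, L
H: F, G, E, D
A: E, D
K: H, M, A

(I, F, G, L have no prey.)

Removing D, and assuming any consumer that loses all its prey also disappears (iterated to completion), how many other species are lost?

0

Remove D.
Every predator of it retains at least one other prey: H still has F, G, E; M still has E; A still has E.
No consumer loses all prey, so no secondary extinctions occur.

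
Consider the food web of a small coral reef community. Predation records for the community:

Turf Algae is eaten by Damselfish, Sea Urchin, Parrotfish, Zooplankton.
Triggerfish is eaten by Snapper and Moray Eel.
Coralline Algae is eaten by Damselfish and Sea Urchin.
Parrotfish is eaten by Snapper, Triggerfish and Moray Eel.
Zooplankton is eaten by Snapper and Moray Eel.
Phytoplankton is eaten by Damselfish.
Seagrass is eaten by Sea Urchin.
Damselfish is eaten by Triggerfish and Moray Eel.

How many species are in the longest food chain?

4 species

One longest chain: Turf Algae → Damselfish → Triggerfish → Moray Eel.
It has 4 species and 3 links.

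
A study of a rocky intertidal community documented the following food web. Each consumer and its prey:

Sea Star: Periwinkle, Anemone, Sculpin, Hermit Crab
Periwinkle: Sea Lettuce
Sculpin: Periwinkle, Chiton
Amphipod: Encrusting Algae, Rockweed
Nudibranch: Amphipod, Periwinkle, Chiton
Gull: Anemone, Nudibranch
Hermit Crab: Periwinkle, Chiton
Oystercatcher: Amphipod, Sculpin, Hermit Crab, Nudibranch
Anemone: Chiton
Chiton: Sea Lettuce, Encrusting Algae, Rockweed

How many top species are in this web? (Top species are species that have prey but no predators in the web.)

Top species (has prey, but nothing eats it): Gull, Oystercatcher, Sea Star.
Count: 3.

3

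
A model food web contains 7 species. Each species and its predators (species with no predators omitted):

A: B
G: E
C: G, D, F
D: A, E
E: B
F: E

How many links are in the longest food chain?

One longest chain: C → D → A → B.
It has 4 species and 3 links.

3 links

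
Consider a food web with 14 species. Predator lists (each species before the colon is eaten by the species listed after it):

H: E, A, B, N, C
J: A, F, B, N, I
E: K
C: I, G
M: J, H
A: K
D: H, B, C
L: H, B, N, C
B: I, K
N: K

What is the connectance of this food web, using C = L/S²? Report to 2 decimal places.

The web has S = 14 species and L = 26 feeding links.
C = L / S² = 26 / 196 = 0.1327 ≈ 0.13.

C = 0.13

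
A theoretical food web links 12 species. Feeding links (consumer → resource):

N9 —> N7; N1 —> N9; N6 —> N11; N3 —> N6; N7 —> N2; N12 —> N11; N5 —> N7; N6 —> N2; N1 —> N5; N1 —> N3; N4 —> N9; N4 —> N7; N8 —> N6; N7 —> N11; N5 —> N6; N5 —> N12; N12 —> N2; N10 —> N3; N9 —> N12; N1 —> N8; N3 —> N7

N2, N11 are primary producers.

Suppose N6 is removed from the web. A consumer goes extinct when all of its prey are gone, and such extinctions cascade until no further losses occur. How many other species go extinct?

1

Remove N6.
Round 1: N8 (all prey gone) → extinct.
No further losses. Total secondary extinctions: 1.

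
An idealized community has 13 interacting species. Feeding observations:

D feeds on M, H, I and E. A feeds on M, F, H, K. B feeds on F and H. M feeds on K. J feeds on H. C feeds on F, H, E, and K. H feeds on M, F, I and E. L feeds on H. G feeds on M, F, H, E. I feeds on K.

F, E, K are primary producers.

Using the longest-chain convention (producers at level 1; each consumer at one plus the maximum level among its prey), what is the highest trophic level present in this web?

Producers (level 1): F, E, K.
K → M → H → L gives L level 4.
No species has a prey at level 4, so no species reaches level 5.

4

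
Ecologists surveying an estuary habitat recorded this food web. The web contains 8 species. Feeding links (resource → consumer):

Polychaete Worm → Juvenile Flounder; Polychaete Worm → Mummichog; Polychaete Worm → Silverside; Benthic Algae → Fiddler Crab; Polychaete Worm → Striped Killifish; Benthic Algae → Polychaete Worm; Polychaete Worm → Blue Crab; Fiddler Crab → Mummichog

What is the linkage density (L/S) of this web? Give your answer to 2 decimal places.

L/S = 1.00

There are L = 8 links among S = 8 species.
L/S = 8/8 = 1.0000 ≈ 1.00.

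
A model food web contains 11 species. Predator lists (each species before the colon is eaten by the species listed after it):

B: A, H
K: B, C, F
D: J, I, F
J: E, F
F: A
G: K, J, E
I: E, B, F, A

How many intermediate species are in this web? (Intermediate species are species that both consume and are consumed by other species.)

5

Intermediate species (has both prey and predators): K, J, I, B, F.
Count: 5.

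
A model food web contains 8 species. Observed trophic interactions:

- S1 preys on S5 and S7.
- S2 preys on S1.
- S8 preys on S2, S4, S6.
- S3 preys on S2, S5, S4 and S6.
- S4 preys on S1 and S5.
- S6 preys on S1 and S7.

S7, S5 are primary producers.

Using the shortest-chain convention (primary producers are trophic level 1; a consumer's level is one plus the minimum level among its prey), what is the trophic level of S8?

Trophic level 3

S5 is a producer → level 1.
S4 eats S5 → level 2.
S8 eats S4 → level 3.
No prey of S8 is below level 2, so 3 is the minimum.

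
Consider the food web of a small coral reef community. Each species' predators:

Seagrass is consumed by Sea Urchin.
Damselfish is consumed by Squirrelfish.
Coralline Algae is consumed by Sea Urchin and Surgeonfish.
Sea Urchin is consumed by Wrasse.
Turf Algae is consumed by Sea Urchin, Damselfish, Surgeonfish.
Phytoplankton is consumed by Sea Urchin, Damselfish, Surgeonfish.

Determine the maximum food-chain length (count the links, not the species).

2 links

One longest chain: Turf Algae → Damselfish → Squirrelfish.
It has 3 species and 2 links.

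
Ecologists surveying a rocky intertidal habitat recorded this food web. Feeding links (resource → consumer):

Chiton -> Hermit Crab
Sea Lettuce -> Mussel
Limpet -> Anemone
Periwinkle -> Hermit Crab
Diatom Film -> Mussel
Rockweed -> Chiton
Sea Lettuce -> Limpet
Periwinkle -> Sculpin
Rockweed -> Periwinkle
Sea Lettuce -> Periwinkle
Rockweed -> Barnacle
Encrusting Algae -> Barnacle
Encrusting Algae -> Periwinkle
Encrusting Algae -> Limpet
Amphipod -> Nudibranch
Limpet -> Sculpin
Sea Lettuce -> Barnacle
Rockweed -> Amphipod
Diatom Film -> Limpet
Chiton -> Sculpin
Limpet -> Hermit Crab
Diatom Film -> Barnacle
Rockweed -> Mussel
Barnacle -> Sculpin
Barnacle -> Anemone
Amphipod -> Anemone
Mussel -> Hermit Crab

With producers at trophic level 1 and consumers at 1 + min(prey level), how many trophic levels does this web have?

3

Producers (level 1): Encrusting Algae, Rockweed, Sea Lettuce, Diatom Film.
Following each consumer down to its lowest-level prey: Rockweed → Amphipod → Nudibranch (levels 1 through 3).
All prey of Nudibranch (Amphipod 2) are at level 2 or above, so Nudibranch is at level 1 + 2 = 3.
Every consumer has at least one prey at level 2 or below, so none exceeds level 3.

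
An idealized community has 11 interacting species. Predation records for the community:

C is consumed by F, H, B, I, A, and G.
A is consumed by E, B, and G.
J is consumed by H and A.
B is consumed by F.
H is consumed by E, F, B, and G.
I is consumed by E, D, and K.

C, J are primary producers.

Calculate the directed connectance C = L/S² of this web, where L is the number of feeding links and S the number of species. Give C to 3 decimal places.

The web has S = 11 species and L = 19 feeding links.
C = L / S² = 19 / 121 = 0.1570 ≈ 0.157.

C = 0.157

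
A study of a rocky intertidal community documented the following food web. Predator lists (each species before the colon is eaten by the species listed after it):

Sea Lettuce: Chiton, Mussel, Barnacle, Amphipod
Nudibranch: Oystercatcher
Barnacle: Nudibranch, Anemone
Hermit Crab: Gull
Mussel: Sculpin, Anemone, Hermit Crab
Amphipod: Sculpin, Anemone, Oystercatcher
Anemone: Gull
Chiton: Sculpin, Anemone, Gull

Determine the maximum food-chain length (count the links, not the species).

One longest chain: Sea Lettuce → Barnacle → Nudibranch → Oystercatcher.
It has 4 species and 3 links.

3 links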